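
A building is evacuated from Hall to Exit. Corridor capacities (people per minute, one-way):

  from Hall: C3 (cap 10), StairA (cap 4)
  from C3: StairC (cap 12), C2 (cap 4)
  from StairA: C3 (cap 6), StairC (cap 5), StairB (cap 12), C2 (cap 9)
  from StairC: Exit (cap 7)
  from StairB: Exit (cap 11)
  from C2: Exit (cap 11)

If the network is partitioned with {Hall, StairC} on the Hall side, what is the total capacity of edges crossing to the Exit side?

Edges leaving {Hall, StairC}: Hall→C3 (10), Hall→StairA (4), StairC→Exit (7).
Cut capacity = 10 + 4 + 7 = 21.

21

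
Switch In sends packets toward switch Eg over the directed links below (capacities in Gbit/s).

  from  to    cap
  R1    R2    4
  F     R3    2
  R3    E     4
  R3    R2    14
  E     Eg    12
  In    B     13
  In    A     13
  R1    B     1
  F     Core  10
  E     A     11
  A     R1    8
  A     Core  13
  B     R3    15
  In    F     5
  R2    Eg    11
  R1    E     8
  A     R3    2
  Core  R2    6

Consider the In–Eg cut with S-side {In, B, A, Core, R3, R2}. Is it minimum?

Given cut capacity: 5 + 8 + 4 + 11 = 28.
Augment In→F→Core→R2→Eg: bottleneck 5, flow now 5.
Augment In→B→R3→R2→Eg: bottleneck 6, flow now 11.
Augment In→B→R3→E→Eg: bottleneck 4, flow now 15.
Augment In→A→R1→E→Eg: bottleneck 8, flow now 23.
No augmenting path remains; maximum flow = 23.
In the residual graph, reachable from In: {In, F, B, A, Core, R3, R2}.
Min-cut edges: A→R1 (8), R3→E (4), R2→Eg (11); capacity 8 + 4 + 11 = 23.
Cut capacity 28 exceeds the max flow 23, so it is not minimum.

No — its capacity is 28, but the minimum cut has capacity 23.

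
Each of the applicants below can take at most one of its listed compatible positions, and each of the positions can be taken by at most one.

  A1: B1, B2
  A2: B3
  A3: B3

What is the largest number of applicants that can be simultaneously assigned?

Unit-capacity flow: source→left, listed edges, right→sink; max matching = max flow.
Augmenting path A1→B1 (+1); matched 1.
Augmenting path A2→B3 (+1); matched 2.
No augmenting path remains; maximum matching = 2.
König certificate: {A1, B3} is a vertex cover of size 2 (every listed pair touches it), so no matching can be larger.

2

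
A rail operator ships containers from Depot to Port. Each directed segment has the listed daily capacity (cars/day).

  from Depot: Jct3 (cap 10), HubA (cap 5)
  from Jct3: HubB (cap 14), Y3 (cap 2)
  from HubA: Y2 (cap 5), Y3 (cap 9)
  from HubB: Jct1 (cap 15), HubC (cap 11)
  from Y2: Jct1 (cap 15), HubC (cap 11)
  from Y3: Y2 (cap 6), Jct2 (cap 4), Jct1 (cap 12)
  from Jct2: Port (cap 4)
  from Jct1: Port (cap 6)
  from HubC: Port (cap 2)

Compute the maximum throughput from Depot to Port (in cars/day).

12

Augment Depot→Jct3→HubB→Jct1→Port: bottleneck 6, flow now 6.
Augment Depot→Jct3→HubB→HubC→Port: bottleneck 2, flow now 8.
Augment Depot→Jct3→Y3→Jct2→Port: bottleneck 2, flow now 10.
Augment Depot→HubA→Y3→Jct2→Port: bottleneck 2, flow now 12.
No augmenting path remains; maximum flow = 12.
In the residual graph, reachable from Depot: {Depot, Jct3, HubA, HubB, Y2, Y3, Jct1, HubC}.
Min-cut edges: Y3→Jct2 (4), Jct1→Port (6), HubC→Port (2); capacity 4 + 6 + 2 = 12.
This cut is saturated, so no flow can exceed 12.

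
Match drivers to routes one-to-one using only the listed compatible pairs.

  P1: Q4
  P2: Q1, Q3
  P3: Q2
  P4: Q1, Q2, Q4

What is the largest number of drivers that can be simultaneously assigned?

4

Unit-capacity flow: source→left, listed edges, right→sink; max matching = max flow.
Augmenting path P1→Q4 (+1); matched 1.
Augmenting path P2→Q1 (+1); matched 2.
Augmenting path P3→Q2 (+1); matched 3.
Augmenting path P4→Q1→P2→Q3 (+1); matched 4.
No augmenting path remains; maximum matching = 4.
König certificate: {P1, P2, P3, P4} is a vertex cover of size 4 (every listed pair touches it), so no matching can be larger.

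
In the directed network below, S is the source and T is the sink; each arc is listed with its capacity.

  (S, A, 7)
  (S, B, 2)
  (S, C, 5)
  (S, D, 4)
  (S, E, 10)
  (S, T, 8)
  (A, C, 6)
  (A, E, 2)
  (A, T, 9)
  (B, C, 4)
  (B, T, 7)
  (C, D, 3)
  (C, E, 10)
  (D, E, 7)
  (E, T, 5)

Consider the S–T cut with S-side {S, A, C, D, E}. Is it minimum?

Given cut capacity: 2 + 8 + 9 + 5 = 24.
Augment S→T: bottleneck 8, flow now 8.
Augment S→A→T: bottleneck 7, flow now 15.
Augment S→B→T: bottleneck 2, flow now 17.
Augment S→E→T: bottleneck 5, flow now 22.
No augmenting path remains; maximum flow = 22.
In the residual graph, reachable from S: {S, C, D, E}.
Min-cut edges: S→A (7), S→B (2), S→T (8), E→T (5); capacity 7 + 2 + 8 + 5 = 22.
Cut capacity 24 exceeds the max flow 22, so it is not minimum.

No — its capacity is 24, but the minimum cut has capacity 22.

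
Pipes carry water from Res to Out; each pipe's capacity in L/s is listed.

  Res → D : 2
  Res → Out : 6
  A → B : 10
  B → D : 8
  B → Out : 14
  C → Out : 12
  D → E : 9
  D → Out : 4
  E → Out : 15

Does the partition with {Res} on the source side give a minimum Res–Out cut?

Yes — it is a minimum cut (capacity 8).

Given cut capacity: 2 + 6 = 8.
Augment Res→Out: bottleneck 6, flow now 6.
Augment Res→D→Out: bottleneck 2, flow now 8.
No augmenting path remains; maximum flow = 8.
Cut capacity 8 equals the max flow, so it is a minimum cut.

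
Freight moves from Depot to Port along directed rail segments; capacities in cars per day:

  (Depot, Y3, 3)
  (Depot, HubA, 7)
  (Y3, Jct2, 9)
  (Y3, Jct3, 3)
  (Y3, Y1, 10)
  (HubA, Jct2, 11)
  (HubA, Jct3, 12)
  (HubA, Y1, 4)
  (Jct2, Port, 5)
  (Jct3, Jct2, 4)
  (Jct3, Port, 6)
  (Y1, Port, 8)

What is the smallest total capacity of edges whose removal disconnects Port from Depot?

10

Augment Depot→Y3→Jct2→Port: bottleneck 3, flow now 3.
Augment Depot→HubA→Jct2→Port: bottleneck 2, flow now 5.
Augment Depot→HubA→Jct3→Port: bottleneck 5, flow now 10.
No augmenting path remains; maximum flow = 10.
By max-flow min-cut, the minimum cut capacity equals the max flow.
In the residual graph, reachable from Depot: {Depot}.
Min-cut edges: Depot→Y3 (3), Depot→HubA (7); capacity 3 + 7 = 10.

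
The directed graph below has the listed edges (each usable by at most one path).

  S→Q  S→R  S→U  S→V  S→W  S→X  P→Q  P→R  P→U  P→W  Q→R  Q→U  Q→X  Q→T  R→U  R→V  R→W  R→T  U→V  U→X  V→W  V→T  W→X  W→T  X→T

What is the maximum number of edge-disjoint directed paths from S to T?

5

Assign every edge capacity 1; by Menger, the answer equals the max flow.
Path S→Q→T (+1); total 1.
Path S→R→T (+1); total 2.
Path S→V→T (+1); total 3.
Path S→W→T (+1); total 4.
Path S→X→T (+1); total 5.
No residual S→T path; max flow = 5.
Certifying cut of size 5: {S→Q, S→R, V→T, W→T, X→T}.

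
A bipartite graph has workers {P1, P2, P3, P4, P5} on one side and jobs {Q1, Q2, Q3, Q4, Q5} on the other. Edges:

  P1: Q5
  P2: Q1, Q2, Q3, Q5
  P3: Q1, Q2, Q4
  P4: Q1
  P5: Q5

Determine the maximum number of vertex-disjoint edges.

4

Unit-capacity flow: source→left, listed edges, right→sink; max matching = max flow.
Augmenting path P1→Q5 (+1); matched 1.
Augmenting path P2→Q1 (+1); matched 2.
Augmenting path P3→Q2 (+1); matched 3.
Augmenting path P4→Q1→P2→Q3 (+1); matched 4.
No augmenting path remains; maximum matching = 4.
König certificate: {P2, P3, P4, Q5} is a vertex cover of size 4 (every listed pair touches it), so no matching can be larger.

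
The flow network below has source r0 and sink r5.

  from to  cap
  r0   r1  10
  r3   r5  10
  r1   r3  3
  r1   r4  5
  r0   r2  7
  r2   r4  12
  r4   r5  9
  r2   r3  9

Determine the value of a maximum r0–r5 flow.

15

Augment r0→r1→r3→r5: bottleneck 3, flow now 3.
Augment r0→r1→r4→r5: bottleneck 5, flow now 8.
Augment r0→r2→r3→r5: bottleneck 7, flow now 15.
No augmenting path remains; maximum flow = 15.
In the residual graph, reachable from r0: {r0, r1}.
Min-cut edges: r0→r2 (7), r1→r3 (3), r1→r4 (5); capacity 7 + 3 + 5 = 15.
This cut is saturated, so no flow can exceed 15.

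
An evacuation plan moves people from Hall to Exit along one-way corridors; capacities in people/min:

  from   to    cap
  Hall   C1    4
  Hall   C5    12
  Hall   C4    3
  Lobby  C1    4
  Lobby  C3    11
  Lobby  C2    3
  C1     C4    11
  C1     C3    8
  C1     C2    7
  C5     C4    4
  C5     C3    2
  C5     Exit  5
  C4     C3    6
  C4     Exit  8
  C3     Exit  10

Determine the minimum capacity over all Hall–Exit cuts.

Augment Hall→C5→Exit: bottleneck 5, flow now 5.
Augment Hall→C4→Exit: bottleneck 3, flow now 8.
Augment Hall→C1→C4→Exit: bottleneck 4, flow now 12.
Augment Hall→C5→C4→Exit: bottleneck 1, flow now 13.
Augment Hall→C5→C3→Exit: bottleneck 2, flow now 15.
Augment Hall→C5→C4→C3→Exit: bottleneck 3, flow now 18.
No augmenting path remains; maximum flow = 18.
By max-flow min-cut, the minimum cut capacity equals the max flow.
In the residual graph, reachable from Hall: {Hall, C5}.
Min-cut edges: Hall→C1 (4), Hall→C4 (3), C5→C4 (4), C5→C3 (2), C5→Exit (5); capacity 4 + 3 + 4 + 2 + 5 = 18.

18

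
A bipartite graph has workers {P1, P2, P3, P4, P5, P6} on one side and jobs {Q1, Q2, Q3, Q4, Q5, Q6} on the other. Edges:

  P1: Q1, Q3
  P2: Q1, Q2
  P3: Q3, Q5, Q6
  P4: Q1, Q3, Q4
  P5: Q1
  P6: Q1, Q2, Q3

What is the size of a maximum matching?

Unit-capacity flow: source→left, listed edges, right→sink; max matching = max flow.
Augmenting path P1→Q1 (+1); matched 1.
Augmenting path P2→Q2 (+1); matched 2.
Augmenting path P3→Q3 (+1); matched 3.
Augmenting path P4→Q4 (+1); matched 4.
Augmenting path P6→Q3→P3→Q5 (+1); matched 5.
No augmenting path remains; maximum matching = 5.
König certificate: {P3, P4, Q1, Q2, Q3} is a vertex cover of size 5 (every listed pair touches it), so no matching can be larger.

5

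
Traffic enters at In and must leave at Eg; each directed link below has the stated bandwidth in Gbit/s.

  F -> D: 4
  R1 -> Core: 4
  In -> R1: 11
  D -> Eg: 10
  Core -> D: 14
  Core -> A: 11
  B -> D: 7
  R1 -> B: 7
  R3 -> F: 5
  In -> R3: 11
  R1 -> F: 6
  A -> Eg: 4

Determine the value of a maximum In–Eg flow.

14

Augment In→R1→F→D→Eg: bottleneck 4, flow now 4.
Augment In→R1→Core→A→Eg: bottleneck 4, flow now 8.
Augment In→R1→B→D→Eg: bottleneck 3, flow now 11.
Augment In→R3→F→R1→B→D→Eg: bottleneck 3, flow now 14. (uses reverse residual edge)
No augmenting path remains; maximum flow = 14.
In the residual graph, reachable from In: {In, R1, R3, F, B, D}.
Min-cut edges: R1→Core (4), D→Eg (10); capacity 4 + 10 = 14.
This cut is saturated, so no flow can exceed 14.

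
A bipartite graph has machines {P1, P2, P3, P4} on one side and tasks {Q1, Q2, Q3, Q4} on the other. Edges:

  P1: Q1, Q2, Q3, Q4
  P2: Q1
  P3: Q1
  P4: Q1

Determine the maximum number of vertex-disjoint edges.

Unit-capacity flow: source→left, listed edges, right→sink; max matching = max flow.
Augmenting path P1→Q1 (+1); matched 1.
Augmenting path P2→Q1→P1→Q2 (+1); matched 2.
No augmenting path remains; maximum matching = 2.
König certificate: {P1, Q1} is a vertex cover of size 2 (every listed pair touches it), so no matching can be larger.

2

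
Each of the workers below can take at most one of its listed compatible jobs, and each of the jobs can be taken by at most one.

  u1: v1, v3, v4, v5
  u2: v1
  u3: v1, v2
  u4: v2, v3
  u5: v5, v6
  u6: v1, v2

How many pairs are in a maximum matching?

5

Unit-capacity flow: source→left, listed edges, right→sink; max matching = max flow.
Augmenting path u1→v1 (+1); matched 1.
Augmenting path u3→v2 (+1); matched 2.
Augmenting path u4→v3 (+1); matched 3.
Augmenting path u5→v5 (+1); matched 4.
Augmenting path u2→v1→u1→v4 (+1); matched 5.
No augmenting path remains; maximum matching = 5.
König certificate: {u1, u4, u5, v1, v2} is a vertex cover of size 5 (every listed pair touches it), so no matching can be larger.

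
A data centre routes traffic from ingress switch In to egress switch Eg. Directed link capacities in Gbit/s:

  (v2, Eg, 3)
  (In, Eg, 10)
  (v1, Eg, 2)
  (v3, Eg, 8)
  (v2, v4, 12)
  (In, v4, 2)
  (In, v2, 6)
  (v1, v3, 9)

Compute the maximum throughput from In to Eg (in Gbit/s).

Augment In→Eg: bottleneck 10, flow now 10.
Augment In→v2→Eg: bottleneck 3, flow now 13.
No augmenting path remains; maximum flow = 13.
In the residual graph, reachable from In: {In, v2, v4}.
Min-cut edges: In→Eg (10), v2→Eg (3); capacity 10 + 3 = 13.
This cut is saturated, so no flow can exceed 13.

13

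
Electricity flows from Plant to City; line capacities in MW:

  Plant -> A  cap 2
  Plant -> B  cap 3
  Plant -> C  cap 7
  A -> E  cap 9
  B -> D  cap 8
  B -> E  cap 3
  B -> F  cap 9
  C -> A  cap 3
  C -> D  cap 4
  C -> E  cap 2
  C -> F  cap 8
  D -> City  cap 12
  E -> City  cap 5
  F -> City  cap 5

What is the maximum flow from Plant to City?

12

Augment Plant→A→E→City: bottleneck 2, flow now 2.
Augment Plant→B→D→City: bottleneck 3, flow now 5.
Augment Plant→C→D→City: bottleneck 4, flow now 9.
Augment Plant→C→E→City: bottleneck 2, flow now 11.
Augment Plant→C→F→City: bottleneck 1, flow now 12.
No augmenting path remains; maximum flow = 12.
In the residual graph, reachable from Plant: {Plant}.
Min-cut edges: Plant→A (2), Plant→B (3), Plant→C (7); capacity 2 + 3 + 7 = 12.
This cut is saturated, so no flow can exceed 12.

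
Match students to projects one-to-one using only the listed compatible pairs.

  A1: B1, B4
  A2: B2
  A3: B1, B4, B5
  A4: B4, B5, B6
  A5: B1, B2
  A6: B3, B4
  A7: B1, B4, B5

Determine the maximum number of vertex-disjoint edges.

Unit-capacity flow: source→left, listed edges, right→sink; max matching = max flow.
Augmenting path A1→B1 (+1); matched 1.
Augmenting path A2→B2 (+1); matched 2.
Augmenting path A3→B4 (+1); matched 3.
Augmenting path A4→B5 (+1); matched 4.
Augmenting path A6→B3 (+1); matched 5.
Augmenting path A7→B5→A4→B6 (+1); matched 6.
No augmenting path remains; maximum matching = 6.
König certificate: {A4, A6, B1, B2, B4, B5} is a vertex cover of size 6 (every listed pair touches it), so no matching can be larger.

6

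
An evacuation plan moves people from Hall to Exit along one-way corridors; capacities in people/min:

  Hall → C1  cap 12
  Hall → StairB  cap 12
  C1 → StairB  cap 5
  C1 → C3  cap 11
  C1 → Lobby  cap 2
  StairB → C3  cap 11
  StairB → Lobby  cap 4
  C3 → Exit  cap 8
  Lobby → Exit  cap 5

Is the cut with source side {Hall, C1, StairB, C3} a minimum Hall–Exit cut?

No — its capacity is 14, but the minimum cut has capacity 13.

Given cut capacity: 2 + 4 + 8 = 14.
Augment Hall→C1→C3→Exit: bottleneck 8, flow now 8.
Augment Hall→C1→Lobby→Exit: bottleneck 2, flow now 10.
Augment Hall→StairB→Lobby→Exit: bottleneck 3, flow now 13.
No augmenting path remains; maximum flow = 13.
In the residual graph, reachable from Hall: {Hall, C1, StairB, C3, Lobby}.
Min-cut edges: C3→Exit (8), Lobby→Exit (5); capacity 8 + 5 = 13.
Cut capacity 14 exceeds the max flow 13, so it is not minimum.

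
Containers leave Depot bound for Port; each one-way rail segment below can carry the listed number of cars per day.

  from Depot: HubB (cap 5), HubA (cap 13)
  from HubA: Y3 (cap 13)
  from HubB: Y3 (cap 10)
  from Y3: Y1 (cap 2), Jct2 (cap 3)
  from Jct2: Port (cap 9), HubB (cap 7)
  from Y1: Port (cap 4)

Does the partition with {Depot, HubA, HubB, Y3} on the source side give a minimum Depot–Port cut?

Given cut capacity: 3 + 2 = 5.
Augment Depot→HubA→Y3→Jct2→Port: bottleneck 3, flow now 3.
Augment Depot→HubA→Y3→Y1→Port: bottleneck 2, flow now 5.
No augmenting path remains; maximum flow = 5.
Cut capacity 5 equals the max flow, so it is a minimum cut.

Yes — it is a minimum cut (capacity 5).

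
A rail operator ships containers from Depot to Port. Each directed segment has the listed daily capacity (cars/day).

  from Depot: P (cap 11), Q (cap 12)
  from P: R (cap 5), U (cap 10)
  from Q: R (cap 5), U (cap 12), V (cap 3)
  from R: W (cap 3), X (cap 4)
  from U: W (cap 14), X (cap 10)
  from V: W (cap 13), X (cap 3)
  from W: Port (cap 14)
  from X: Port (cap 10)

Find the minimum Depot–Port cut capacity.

Augment Depot→P→R→W→Port: bottleneck 3, flow now 3.
Augment Depot→P→R→X→Port: bottleneck 2, flow now 5.
Augment Depot→P→U→W→Port: bottleneck 6, flow now 11.
Augment Depot→Q→R→X→Port: bottleneck 2, flow now 13.
Augment Depot→Q→U→W→Port: bottleneck 5, flow now 18.
Augment Depot→Q→U→X→Port: bottleneck 5, flow now 23.
No augmenting path remains; maximum flow = 23.
By max-flow min-cut, the minimum cut capacity equals the max flow.
In the residual graph, reachable from Depot: {Depot}.
Min-cut edges: Depot→P (11), Depot→Q (12); capacity 11 + 12 = 23.

23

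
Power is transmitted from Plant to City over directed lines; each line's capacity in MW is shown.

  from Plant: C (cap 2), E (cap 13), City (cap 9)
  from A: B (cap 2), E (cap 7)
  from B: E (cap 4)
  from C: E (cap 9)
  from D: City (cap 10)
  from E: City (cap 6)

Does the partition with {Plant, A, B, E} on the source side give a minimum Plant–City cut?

No — its capacity is 17, but the minimum cut has capacity 15.

Given cut capacity: 2 + 9 + 6 = 17.
Augment Plant→City: bottleneck 9, flow now 9.
Augment Plant→E→City: bottleneck 6, flow now 15.
No augmenting path remains; maximum flow = 15.
In the residual graph, reachable from Plant: {Plant, C, E}.
Min-cut edges: Plant→City (9), E→City (6); capacity 9 + 6 = 15.
Cut capacity 17 exceeds the max flow 15, so it is not minimum.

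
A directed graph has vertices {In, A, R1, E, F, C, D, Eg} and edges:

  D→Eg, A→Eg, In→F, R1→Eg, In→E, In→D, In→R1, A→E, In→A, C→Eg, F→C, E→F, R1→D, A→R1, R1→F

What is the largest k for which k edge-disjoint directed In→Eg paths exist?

4

Assign every edge capacity 1; by Menger, the answer equals the max flow.
Path In→A→Eg (+1); total 1.
Path In→R1→Eg (+1); total 2.
Path In→D→Eg (+1); total 3.
Path In→F→C→Eg (+1); total 4.
No residual In→Eg path; max flow = 4.
Certifying cut of size 4: {F→C, In→A, In→D, In→R1}.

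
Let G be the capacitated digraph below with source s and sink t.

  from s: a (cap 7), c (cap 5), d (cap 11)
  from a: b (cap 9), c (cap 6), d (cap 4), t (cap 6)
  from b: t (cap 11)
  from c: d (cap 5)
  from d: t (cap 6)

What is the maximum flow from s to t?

Augment s→a→t: bottleneck 6, flow now 6.
Augment s→d→t: bottleneck 6, flow now 12.
Augment s→a→b→t: bottleneck 1, flow now 13.
No augmenting path remains; maximum flow = 13.
In the residual graph, reachable from s: {s, c, d}.
Min-cut edges: s→a (7), d→t (6); capacity 7 + 6 = 13.
This cut is saturated, so no flow can exceed 13.

13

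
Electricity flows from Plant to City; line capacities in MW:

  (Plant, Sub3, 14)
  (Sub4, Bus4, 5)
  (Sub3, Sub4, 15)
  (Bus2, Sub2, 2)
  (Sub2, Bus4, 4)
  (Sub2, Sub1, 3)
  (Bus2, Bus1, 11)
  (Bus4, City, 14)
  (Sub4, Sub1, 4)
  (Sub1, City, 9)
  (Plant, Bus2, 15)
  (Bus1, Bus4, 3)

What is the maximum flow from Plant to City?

14

Augment Plant→Bus2→Bus1→Bus4→City: bottleneck 3, flow now 3.
Augment Plant→Bus2→Sub2→Sub1→City: bottleneck 2, flow now 5.
Augment Plant→Sub3→Sub4→Sub1→City: bottleneck 4, flow now 9.
Augment Plant→Sub3→Sub4→Bus4→City: bottleneck 5, flow now 14.
No augmenting path remains; maximum flow = 14.
In the residual graph, reachable from Plant: {Plant, Bus2, Sub3, Sub4, Bus1}.
Min-cut edges: Bus2→Sub2 (2), Sub4→Sub1 (4), Sub4→Bus4 (5), Bus1→Bus4 (3); capacity 2 + 4 + 5 + 3 = 14.
This cut is saturated, so no flow can exceed 14.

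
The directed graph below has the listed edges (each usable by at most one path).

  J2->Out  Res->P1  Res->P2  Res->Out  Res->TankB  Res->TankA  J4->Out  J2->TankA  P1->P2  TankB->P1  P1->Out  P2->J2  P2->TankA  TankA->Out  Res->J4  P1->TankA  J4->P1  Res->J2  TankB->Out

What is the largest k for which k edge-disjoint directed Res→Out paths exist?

Assign every edge capacity 1; by Menger, the answer equals the max flow.
Path Res→Out (+1); total 1.
Path Res→TankB→Out (+1); total 2.
Path Res→J4→Out (+1); total 3.
Path Res→J2→Out (+1); total 4.
Path Res→P1→Out (+1); total 5.
Path Res→TankA→Out (+1); total 6.
No residual Res→Out path; max flow = 6.
Certifying cut of size 6: {J2→Out, Res→J4, Res→Out, Res→P1, Res→TankB, TankA→Out}.

6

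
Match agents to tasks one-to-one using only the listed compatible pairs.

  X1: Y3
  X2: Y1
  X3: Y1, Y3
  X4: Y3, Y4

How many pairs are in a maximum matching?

3

Unit-capacity flow: source→left, listed edges, right→sink; max matching = max flow.
Augmenting path X1→Y3 (+1); matched 1.
Augmenting path X2→Y1 (+1); matched 2.
Augmenting path X4→Y4 (+1); matched 3.
No augmenting path remains; maximum matching = 3.
König certificate: {X4, Y1, Y3} is a vertex cover of size 3 (every listed pair touches it), so no matching can be larger.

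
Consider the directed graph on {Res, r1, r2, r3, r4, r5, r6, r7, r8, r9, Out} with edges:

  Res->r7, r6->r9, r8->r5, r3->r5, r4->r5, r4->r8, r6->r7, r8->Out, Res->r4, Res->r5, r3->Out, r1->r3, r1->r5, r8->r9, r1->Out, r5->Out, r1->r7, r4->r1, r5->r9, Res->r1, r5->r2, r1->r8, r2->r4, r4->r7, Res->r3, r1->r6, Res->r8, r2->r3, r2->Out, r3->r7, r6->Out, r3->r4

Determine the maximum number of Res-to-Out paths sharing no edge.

Assign every edge capacity 1; by Menger, the answer equals the max flow.
Path Res→r1→Out (+1); total 1.
Path Res→r3→Out (+1); total 2.
Path Res→r5→Out (+1); total 3.
Path Res→r8→Out (+1); total 4.
Path Res→r4→r1→r6→Out (+1); total 5.
No residual Res→Out path; max flow = 5.
Certifying cut of size 5: {Res→r1, Res→r3, Res→r4, Res→r5, Res→r8}.

5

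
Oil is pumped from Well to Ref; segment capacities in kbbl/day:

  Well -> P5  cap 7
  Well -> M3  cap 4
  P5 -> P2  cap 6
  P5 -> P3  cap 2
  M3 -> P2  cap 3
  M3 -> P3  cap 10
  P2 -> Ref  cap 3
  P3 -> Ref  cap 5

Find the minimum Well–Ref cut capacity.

8

Augment Well→P5→P2→Ref: bottleneck 3, flow now 3.
Augment Well→P5→P3→Ref: bottleneck 2, flow now 5.
Augment Well→M3→P3→Ref: bottleneck 3, flow now 8.
No augmenting path remains; maximum flow = 8.
By max-flow min-cut, the minimum cut capacity equals the max flow.
In the residual graph, reachable from Well: {Well, P5, M3, P2, P3}.
Min-cut edges: P2→Ref (3), P3→Ref (5); capacity 3 + 5 = 8.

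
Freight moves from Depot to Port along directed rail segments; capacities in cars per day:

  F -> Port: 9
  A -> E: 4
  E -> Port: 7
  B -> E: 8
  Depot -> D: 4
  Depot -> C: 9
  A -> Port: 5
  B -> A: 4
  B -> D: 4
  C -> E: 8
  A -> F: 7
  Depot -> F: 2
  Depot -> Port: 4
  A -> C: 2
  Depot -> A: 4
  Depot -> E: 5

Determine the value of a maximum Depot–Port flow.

17

Augment Depot→Port: bottleneck 4, flow now 4.
Augment Depot→A→Port: bottleneck 4, flow now 8.
Augment Depot→E→Port: bottleneck 5, flow now 13.
Augment Depot→F→Port: bottleneck 2, flow now 15.
Augment Depot→C→E→Port: bottleneck 2, flow now 17.
No augmenting path remains; maximum flow = 17.
In the residual graph, reachable from Depot: {Depot, C, D, E}.
Min-cut edges: Depot→A (4), Depot→F (2), Depot→Port (4), E→Port (7); capacity 4 + 2 + 4 + 7 = 17.
This cut is saturated, so no flow can exceed 17.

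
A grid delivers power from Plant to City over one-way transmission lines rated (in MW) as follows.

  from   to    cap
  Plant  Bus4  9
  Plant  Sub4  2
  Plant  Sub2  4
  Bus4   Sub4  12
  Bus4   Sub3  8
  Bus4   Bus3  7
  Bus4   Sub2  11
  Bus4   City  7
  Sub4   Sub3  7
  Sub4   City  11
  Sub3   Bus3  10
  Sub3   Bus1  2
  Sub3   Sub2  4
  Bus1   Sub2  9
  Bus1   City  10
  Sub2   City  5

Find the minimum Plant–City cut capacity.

Augment Plant→Bus4→City: bottleneck 7, flow now 7.
Augment Plant→Sub4→City: bottleneck 2, flow now 9.
Augment Plant→Sub2→City: bottleneck 4, flow now 13.
Augment Plant→Bus4→Sub4→City: bottleneck 2, flow now 15.
No augmenting path remains; maximum flow = 15.
By max-flow min-cut, the minimum cut capacity equals the max flow.
In the residual graph, reachable from Plant: {Plant}.
Min-cut edges: Plant→Bus4 (9), Plant→Sub4 (2), Plant→Sub2 (4); capacity 9 + 2 + 4 = 15.

15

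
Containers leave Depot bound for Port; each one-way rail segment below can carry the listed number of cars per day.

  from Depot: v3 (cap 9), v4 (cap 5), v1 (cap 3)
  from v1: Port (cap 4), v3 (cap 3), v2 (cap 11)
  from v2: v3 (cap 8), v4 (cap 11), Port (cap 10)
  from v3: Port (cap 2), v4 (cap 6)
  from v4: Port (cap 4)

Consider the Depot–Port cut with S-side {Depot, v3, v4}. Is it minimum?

Given cut capacity: 3 + 2 + 4 = 9.
Augment Depot→v1→Port: bottleneck 3, flow now 3.
Augment Depot→v3→Port: bottleneck 2, flow now 5.
Augment Depot→v4→Port: bottleneck 4, flow now 9.
No augmenting path remains; maximum flow = 9.
Cut capacity 9 equals the max flow, so it is a minimum cut.

Yes — it is a minimum cut (capacity 9).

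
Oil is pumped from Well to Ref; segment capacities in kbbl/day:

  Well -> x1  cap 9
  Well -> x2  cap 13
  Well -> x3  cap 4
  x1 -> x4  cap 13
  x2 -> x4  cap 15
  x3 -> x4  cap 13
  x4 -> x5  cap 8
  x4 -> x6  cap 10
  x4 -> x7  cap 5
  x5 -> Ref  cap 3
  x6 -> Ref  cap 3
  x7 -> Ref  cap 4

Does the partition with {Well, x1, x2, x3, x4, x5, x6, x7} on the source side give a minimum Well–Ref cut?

Yes — it is a minimum cut (capacity 10).

Given cut capacity: 3 + 3 + 4 = 10.
Augment Well→x1→x4→x5→Ref: bottleneck 3, flow now 3.
Augment Well→x1→x4→x6→Ref: bottleneck 3, flow now 6.
Augment Well→x1→x4→x7→Ref: bottleneck 3, flow now 9.
Augment Well→x2→x4→x7→Ref: bottleneck 1, flow now 10.
No augmenting path remains; maximum flow = 10.
Cut capacity 10 equals the max flow, so it is a minimum cut.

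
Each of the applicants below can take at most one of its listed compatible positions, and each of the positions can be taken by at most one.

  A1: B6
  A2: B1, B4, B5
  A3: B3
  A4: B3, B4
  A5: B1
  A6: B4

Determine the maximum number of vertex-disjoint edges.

5

Unit-capacity flow: source→left, listed edges, right→sink; max matching = max flow.
Augmenting path A1→B6 (+1); matched 1.
Augmenting path A2→B1 (+1); matched 2.
Augmenting path A3→B3 (+1); matched 3.
Augmenting path A4→B4 (+1); matched 4.
Augmenting path A5→B1→A2→B5 (+1); matched 5.
No augmenting path remains; maximum matching = 5.
König certificate: {A1, A2, A5, B3, B4} is a vertex cover of size 5 (every listed pair touches it), so no matching can be larger.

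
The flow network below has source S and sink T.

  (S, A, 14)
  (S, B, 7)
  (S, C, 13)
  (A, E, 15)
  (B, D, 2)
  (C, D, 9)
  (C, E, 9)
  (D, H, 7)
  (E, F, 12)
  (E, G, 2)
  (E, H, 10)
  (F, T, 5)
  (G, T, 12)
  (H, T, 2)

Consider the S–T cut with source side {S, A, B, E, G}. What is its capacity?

Edges leaving {S, A, B, E, G}: S→C (13), B→D (2), E→F (12), E→H (10), G→T (12).
Cut capacity = 13 + 2 + 12 + 10 + 12 = 49.

49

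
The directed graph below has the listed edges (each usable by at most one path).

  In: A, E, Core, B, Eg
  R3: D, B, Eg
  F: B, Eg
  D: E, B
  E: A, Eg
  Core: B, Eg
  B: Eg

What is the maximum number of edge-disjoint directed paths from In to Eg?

Assign every edge capacity 1; by Menger, the answer equals the max flow.
Path In→Eg (+1); total 1.
Path In→E→Eg (+1); total 2.
Path In→Core→Eg (+1); total 3.
Path In→B→Eg (+1); total 4.
No residual In→Eg path; max flow = 4.
Certifying cut of size 4: {In→B, In→Core, In→E, In→Eg}.

4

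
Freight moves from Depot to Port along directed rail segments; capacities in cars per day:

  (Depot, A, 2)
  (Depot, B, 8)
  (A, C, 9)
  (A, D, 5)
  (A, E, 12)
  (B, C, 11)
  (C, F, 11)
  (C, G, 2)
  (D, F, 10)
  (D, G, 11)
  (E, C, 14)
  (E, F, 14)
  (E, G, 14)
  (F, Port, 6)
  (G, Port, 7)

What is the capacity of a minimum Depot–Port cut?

Augment Depot→A→C→F→Port: bottleneck 2, flow now 2.
Augment Depot→B→C→F→Port: bottleneck 4, flow now 6.
Augment Depot→B→C→G→Port: bottleneck 2, flow now 8.
Augment Depot→B→C→A→D→G→Port: bottleneck 2, flow now 10. (uses reverse residual edge)
No augmenting path remains; maximum flow = 10.
By max-flow min-cut, the minimum cut capacity equals the max flow.
In the residual graph, reachable from Depot: {Depot}.
Min-cut edges: Depot→A (2), Depot→B (8); capacity 2 + 8 = 10.

10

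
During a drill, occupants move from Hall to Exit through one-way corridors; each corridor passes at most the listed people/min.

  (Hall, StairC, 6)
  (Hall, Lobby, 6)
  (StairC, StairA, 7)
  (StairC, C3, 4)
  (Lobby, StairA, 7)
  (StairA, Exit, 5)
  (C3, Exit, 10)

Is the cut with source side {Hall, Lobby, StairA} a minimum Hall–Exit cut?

Given cut capacity: 6 + 5 = 11.
Augment Hall→StairC→StairA→Exit: bottleneck 5, flow now 5.
Augment Hall→StairC→C3→Exit: bottleneck 1, flow now 6.
Augment Hall→Lobby→StairA→StairC→C3→Exit: bottleneck 3, flow now 9. (uses reverse residual edge)
No augmenting path remains; maximum flow = 9.
In the residual graph, reachable from Hall: {Hall, StairC, Lobby, StairA}.
Min-cut edges: StairC→C3 (4), StairA→Exit (5); capacity 4 + 5 = 9.
Cut capacity 11 exceeds the max flow 9, so it is not minimum.

No — its capacity is 11, but the minimum cut has capacity 9.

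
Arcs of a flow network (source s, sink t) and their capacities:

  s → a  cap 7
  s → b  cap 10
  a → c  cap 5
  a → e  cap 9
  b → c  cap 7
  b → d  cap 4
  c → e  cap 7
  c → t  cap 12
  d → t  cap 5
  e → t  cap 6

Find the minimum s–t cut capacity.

17

Augment s→a→c→t: bottleneck 5, flow now 5.
Augment s→a→e→t: bottleneck 2, flow now 7.
Augment s→b→c→t: bottleneck 7, flow now 14.
Augment s→b→d→t: bottleneck 3, flow now 17.
No augmenting path remains; maximum flow = 17.
By max-flow min-cut, the minimum cut capacity equals the max flow.
In the residual graph, reachable from s: {s}.
Min-cut edges: s→a (7), s→b (10); capacity 7 + 10 = 17.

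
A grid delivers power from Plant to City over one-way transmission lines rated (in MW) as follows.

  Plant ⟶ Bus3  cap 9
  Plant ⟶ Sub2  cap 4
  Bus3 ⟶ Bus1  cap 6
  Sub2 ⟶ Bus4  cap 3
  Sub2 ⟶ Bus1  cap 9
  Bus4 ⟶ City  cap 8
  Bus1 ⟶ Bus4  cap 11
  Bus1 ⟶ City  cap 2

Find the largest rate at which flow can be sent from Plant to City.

10

Augment Plant→Bus3→Bus1→City: bottleneck 2, flow now 2.
Augment Plant→Sub2→Bus4→City: bottleneck 3, flow now 5.
Augment Plant→Bus3→Bus1→Bus4→City: bottleneck 4, flow now 9.
Augment Plant→Sub2→Bus1→Bus4→City: bottleneck 1, flow now 10.
No augmenting path remains; maximum flow = 10.
In the residual graph, reachable from Plant: {Plant, Bus3}.
Min-cut edges: Plant→Sub2 (4), Bus3→Bus1 (6); capacity 4 + 6 = 10.
This cut is saturated, so no flow can exceed 10.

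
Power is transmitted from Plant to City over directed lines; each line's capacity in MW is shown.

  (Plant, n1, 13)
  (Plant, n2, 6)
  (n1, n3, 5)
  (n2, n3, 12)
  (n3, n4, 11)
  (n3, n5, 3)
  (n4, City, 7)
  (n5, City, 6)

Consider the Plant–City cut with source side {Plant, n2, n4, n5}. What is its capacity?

Edges leaving {Plant, n2, n4, n5}: Plant→n1 (13), n2→n3 (12), n4→City (7), n5→City (6).
Cut capacity = 13 + 12 + 7 + 6 = 38.

38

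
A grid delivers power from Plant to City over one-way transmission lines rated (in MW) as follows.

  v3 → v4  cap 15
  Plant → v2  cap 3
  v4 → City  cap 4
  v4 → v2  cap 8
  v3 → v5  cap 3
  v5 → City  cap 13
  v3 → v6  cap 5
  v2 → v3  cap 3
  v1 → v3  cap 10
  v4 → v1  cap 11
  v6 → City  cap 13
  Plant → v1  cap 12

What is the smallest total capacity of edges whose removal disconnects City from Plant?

12

Augment Plant→v1→v3→v4→City: bottleneck 4, flow now 4.
Augment Plant→v1→v3→v5→City: bottleneck 3, flow now 7.
Augment Plant→v1→v3→v6→City: bottleneck 3, flow now 10.
Augment Plant→v2→v3→v6→City: bottleneck 2, flow now 12.
No augmenting path remains; maximum flow = 12.
By max-flow min-cut, the minimum cut capacity equals the max flow.
In the residual graph, reachable from Plant: {Plant, v1, v2, v3, v4}.
Min-cut edges: v3→v5 (3), v3→v6 (5), v4→City (4); capacity 3 + 5 + 4 = 12.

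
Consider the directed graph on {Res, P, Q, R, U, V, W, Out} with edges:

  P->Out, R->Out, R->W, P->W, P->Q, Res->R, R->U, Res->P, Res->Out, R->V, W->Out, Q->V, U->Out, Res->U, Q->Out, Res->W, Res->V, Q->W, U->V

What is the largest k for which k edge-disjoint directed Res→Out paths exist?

5

Assign every edge capacity 1; by Menger, the answer equals the max flow.
Path Res→Out (+1); total 1.
Path Res→P→Out (+1); total 2.
Path Res→R→Out (+1); total 3.
Path Res→U→Out (+1); total 4.
Path Res→W→Out (+1); total 5.
No residual Res→Out path; max flow = 5.
Certifying cut of size 5: {Res→Out, Res→P, Res→R, Res→U, Res→W}.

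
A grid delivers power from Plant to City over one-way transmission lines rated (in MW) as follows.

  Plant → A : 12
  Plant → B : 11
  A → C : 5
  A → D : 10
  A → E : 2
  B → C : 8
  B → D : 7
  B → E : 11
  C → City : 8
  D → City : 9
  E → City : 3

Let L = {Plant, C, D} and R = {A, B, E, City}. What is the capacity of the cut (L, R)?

Edges leaving {Plant, C, D}: Plant→A (12), Plant→B (11), C→City (8), D→City (9).
Cut capacity = 12 + 11 + 8 + 9 = 40.

40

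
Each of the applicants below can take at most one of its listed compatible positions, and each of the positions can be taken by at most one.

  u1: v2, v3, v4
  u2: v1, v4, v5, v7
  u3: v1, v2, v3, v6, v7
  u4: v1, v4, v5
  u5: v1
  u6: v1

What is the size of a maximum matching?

Unit-capacity flow: source→left, listed edges, right→sink; max matching = max flow.
Augmenting path u1→v2 (+1); matched 1.
Augmenting path u2→v1 (+1); matched 2.
Augmenting path u3→v3 (+1); matched 3.
Augmenting path u4→v4 (+1); matched 4.
Augmenting path u5→v1→u2→v5 (+1); matched 5.
No augmenting path remains; maximum matching = 5.
König certificate: {u1, u2, u3, u4, v1} is a vertex cover of size 5 (every listed pair touches it), so no matching can be larger.

5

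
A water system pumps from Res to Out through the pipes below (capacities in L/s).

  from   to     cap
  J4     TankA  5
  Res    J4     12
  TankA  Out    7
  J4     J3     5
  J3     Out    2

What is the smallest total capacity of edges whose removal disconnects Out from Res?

7

Augment Res→J4→TankA→Out: bottleneck 5, flow now 5.
Augment Res→J4→J3→Out: bottleneck 2, flow now 7.
No augmenting path remains; maximum flow = 7.
By max-flow min-cut, the minimum cut capacity equals the max flow.
In the residual graph, reachable from Res: {Res, J4, J3}.
Min-cut edges: J4→TankA (5), J3→Out (2); capacity 5 + 2 = 7.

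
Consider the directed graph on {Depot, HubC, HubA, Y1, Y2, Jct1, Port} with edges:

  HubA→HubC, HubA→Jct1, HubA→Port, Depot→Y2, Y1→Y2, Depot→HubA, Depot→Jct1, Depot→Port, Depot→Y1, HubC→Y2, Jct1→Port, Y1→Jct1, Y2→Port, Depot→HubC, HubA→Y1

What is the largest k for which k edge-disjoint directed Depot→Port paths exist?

Assign every edge capacity 1; by Menger, the answer equals the max flow.
Path Depot→Port (+1); total 1.
Path Depot→HubA→Port (+1); total 2.
Path Depot→Y2→Port (+1); total 3.
Path Depot→Jct1→Port (+1); total 4.
No residual Depot→Port path; max flow = 4.
Certifying cut of size 4: {Depot→HubA, Depot→Port, Jct1→Port, Y2→Port}.

4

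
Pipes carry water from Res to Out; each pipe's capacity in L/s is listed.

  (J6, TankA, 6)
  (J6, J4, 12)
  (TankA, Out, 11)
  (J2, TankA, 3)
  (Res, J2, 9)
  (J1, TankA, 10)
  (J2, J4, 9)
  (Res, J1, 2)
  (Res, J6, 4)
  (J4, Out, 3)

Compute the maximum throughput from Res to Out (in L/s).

12

Augment Res→J1→TankA→Out: bottleneck 2, flow now 2.
Augment Res→J6→TankA→Out: bottleneck 4, flow now 6.
Augment Res→J2→TankA→Out: bottleneck 3, flow now 9.
Augment Res→J2→J4→Out: bottleneck 3, flow now 12.
No augmenting path remains; maximum flow = 12.
In the residual graph, reachable from Res: {Res, J2, J4}.
Min-cut edges: Res→J1 (2), Res→J6 (4), J2→TankA (3), J4→Out (3); capacity 2 + 4 + 3 + 3 = 12.
This cut is saturated, so no flow can exceed 12.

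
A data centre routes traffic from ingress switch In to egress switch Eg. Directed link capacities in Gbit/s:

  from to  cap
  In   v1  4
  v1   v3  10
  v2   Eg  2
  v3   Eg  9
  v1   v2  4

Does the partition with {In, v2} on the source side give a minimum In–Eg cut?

Given cut capacity: 4 + 2 = 6.
Augment In→v1→v2→Eg: bottleneck 2, flow now 2.
Augment In→v1→v3→Eg: bottleneck 2, flow now 4.
No augmenting path remains; maximum flow = 4.
In the residual graph, reachable from In: {In}.
Min-cut edges: In→v1 (4); capacity 4 = 4.
Cut capacity 6 exceeds the max flow 4, so it is not minimum.

No — its capacity is 6, but the minimum cut has capacity 4.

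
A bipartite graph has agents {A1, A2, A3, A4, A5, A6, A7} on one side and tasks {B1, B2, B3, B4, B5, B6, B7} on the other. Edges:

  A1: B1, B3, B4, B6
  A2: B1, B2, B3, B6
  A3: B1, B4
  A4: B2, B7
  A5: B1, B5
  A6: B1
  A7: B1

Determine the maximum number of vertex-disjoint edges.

Unit-capacity flow: source→left, listed edges, right→sink; max matching = max flow.
Augmenting path A1→B1 (+1); matched 1.
Augmenting path A2→B2 (+1); matched 2.
Augmenting path A3→B4 (+1); matched 3.
Augmenting path A4→B7 (+1); matched 4.
Augmenting path A5→B5 (+1); matched 5.
Augmenting path A6→B1→A1→B3 (+1); matched 6.
No augmenting path remains; maximum matching = 6.
König certificate: {A1, A2, A3, A4, A5, B1} is a vertex cover of size 6 (every listed pair touches it), so no matching can be larger.

6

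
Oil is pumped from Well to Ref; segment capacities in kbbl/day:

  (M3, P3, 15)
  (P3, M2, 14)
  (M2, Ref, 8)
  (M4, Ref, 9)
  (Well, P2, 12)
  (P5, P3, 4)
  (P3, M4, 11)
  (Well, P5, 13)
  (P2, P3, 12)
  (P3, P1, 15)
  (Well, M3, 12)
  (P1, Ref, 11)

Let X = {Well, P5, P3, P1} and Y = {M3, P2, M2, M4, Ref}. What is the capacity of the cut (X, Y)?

60

Edges leaving {Well, P5, P3, P1}: Well→M3 (12), Well→P2 (12), P3→M2 (14), P3→M4 (11), P1→Ref (11).
Cut capacity = 12 + 12 + 14 + 11 + 11 = 60.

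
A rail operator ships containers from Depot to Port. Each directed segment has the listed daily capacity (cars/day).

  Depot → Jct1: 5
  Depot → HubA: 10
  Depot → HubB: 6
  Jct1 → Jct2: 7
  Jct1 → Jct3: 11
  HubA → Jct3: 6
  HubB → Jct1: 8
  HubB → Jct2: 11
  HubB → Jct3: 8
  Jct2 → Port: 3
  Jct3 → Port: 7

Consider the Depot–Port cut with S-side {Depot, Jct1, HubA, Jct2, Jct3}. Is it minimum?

No — its capacity is 16, but the minimum cut has capacity 10.

Given cut capacity: 6 + 3 + 7 = 16.
Augment Depot→Jct1→Jct2→Port: bottleneck 3, flow now 3.
Augment Depot→Jct1→Jct3→Port: bottleneck 2, flow now 5.
Augment Depot→HubA→Jct3→Port: bottleneck 5, flow now 10.
No augmenting path remains; maximum flow = 10.
In the residual graph, reachable from Depot: {Depot, Jct1, HubA, HubB, Jct2, Jct3}.
Min-cut edges: Jct2→Port (3), Jct3→Port (7); capacity 3 + 7 = 10.
Cut capacity 16 exceeds the max flow 10, so it is not minimum.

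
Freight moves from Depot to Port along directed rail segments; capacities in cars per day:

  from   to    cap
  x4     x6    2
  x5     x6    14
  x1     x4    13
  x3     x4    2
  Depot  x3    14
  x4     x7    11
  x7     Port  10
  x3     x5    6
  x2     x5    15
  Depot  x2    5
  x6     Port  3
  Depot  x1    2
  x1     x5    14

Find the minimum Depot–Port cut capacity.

Augment Depot→x1→x4→x6→Port: bottleneck 2, flow now 2.
Augment Depot→x2→x5→x6→Port: bottleneck 1, flow now 3.
Augment Depot→x3→x4→x7→Port: bottleneck 2, flow now 5.
Augment Depot→x2→x5→x6→x4→x7→Port: bottleneck 2, flow now 7. (uses reverse residual edge)
No augmenting path remains; maximum flow = 7.
By max-flow min-cut, the minimum cut capacity equals the max flow.
In the residual graph, reachable from Depot: {Depot, x2, x3, x5, x6}.
Min-cut edges: Depot→x1 (2), x3→x4 (2), x6→Port (3); capacity 2 + 2 + 3 = 7.

7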